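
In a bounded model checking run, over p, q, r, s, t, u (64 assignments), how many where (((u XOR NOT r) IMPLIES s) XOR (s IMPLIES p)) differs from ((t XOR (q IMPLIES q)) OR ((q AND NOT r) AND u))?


F1 = (((u XOR NOT r) IMPLIES s) XOR (s IMPLIES p))
F2 = ((t XOR (q IMPLIES q)) OR ((q AND NOT r) AND u))
Evaluate both on each of 64 rows (bits = p,q,r,s,t,u):
  row 0 [000000]: F1=1 F2=1 -> 0
  row 1 [000001]: F1=0 F2=1 (differ) -> 1
  row 2 [000010]: F1=1 F2=0 (differ) -> 1
  row 3 [000011]: F1=0 F2=0 -> 0
  row 4 [000100]: F1=1 F2=1 -> 0
  (every remaining row is evaluated the same way; all 64 results are listed next)
Full result column, 8 rows per line (p,q,r fixed per line; s,t,u runs 000..111 left to right):
  rows 0-7 [p,q,r=000]: 01100011  (ones: 4)
  rows 8-15 [p,q,r=001]: 10010011  (ones: 4)
  rows 16-23 [p,q,r=010]: 01110010  (ones: 4)
  rows 24-31 [p,q,r=011]: 10010011  (ones: 4)
  rows 32-39 [p,q,r=100]: 01101100  (ones: 4)
  rows 40-47 [p,q,r=101]: 10011100  (ones: 4)
  rows 48-55 [p,q,r=110]: 01111101  (ones: 6)
  rows 56-63 [p,q,r=111]: 10011100  (ones: 4)
Disagreements = 4+4+4+4+4+4+6+4 = 34

34


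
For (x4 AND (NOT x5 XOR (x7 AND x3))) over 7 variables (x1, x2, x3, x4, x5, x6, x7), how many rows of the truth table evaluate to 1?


Formula: (x4 AND (NOT x5 XOR (x7 AND x3))) over 7 vars (128 rows)
Evaluate each row (x1, x2, x3, x4, x5, x6, x7 as bits, MSB first):
  row 0 [0000000]: (0 AND (NOT 0 XOR (0 AND 0))) -> 0
  row 1 [0000001]: (0 AND (NOT 0 XOR (1 AND 0))) -> 0
  row 2 [0000010]: (0 AND (NOT 0 XOR (0 AND 0))) -> 0
  row 3 [0000011]: (0 AND (NOT 0 XOR (1 AND 0))) -> 0
  row 4 [0000100]: (0 AND (NOT 1 XOR (0 AND 0))) -> 0
  (every remaining row is evaluated the same way; all 128 results are listed next)
Full result column, 8 rows per line (x1,x2,x3,x4 fixed per line; x5,x6,x7 runs 000..111 left to right):
  rows 0-7 [x1,x2,x3,x4=0000]: 00000000  (ones: 0)
  rows 8-15 [x1,x2,x3,x4=0001]: 11110000  (ones: 4)
  rows 16-23 [x1,x2,x3,x4=0010]: 00000000  (ones: 0)
  rows 24-31 [x1,x2,x3,x4=0011]: 10100101  (ones: 4)
  rows 32-39 [x1,x2,x3,x4=0100]: 00000000  (ones: 0)
  rows 40-47 [x1,x2,x3,x4=0101]: 11110000  (ones: 4)
  rows 48-55 [x1,x2,x3,x4=0110]: 00000000  (ones: 0)
  rows 56-63 [x1,x2,x3,x4=0111]: 10100101  (ones: 4)
  rows 64-71 [x1,x2,x3,x4=1000]: 00000000  (ones: 0)
  rows 72-79 [x1,x2,x3,x4=1001]: 11110000  (ones: 4)
  rows 80-87 [x1,x2,x3,x4=1010]: 00000000  (ones: 0)
  rows 88-95 [x1,x2,x3,x4=1011]: 10100101  (ones: 4)
  rows 96-103 [x1,x2,x3,x4=1100]: 00000000  (ones: 0)
  rows 104-111 [x1,x2,x3,x4=1101]: 11110000  (ones: 4)
  rows 112-119 [x1,x2,x3,x4=1110]: 00000000  (ones: 0)
  rows 120-127 [x1,x2,x3,x4=1111]: 10100101  (ones: 4)
Count of 1-rows = 0+4+0+4+0+4+0+4+0+4+0+4+0+4+0+4 = 32

32


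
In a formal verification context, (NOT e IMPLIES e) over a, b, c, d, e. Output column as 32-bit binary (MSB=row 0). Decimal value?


Formula: (NOT e IMPLIES e) over a, b, c, d, e (32 rows)
Evaluate each row (bits = a,b,c,d,e, MSB first):
  row 0 [00000]: (NOT 0 IMPLIES 0) -> 0
  row 1 [00001]: (NOT 1 IMPLIES 1) -> 1
  row 2 [00010]: (NOT 0 IMPLIES 0) -> 0
  row 3 [00011]: (NOT 1 IMPLIES 1) -> 1
  row 4 [00100]: (NOT 0 IMPLIES 0) -> 0
  row 5 [00101]: (NOT 1 IMPLIES 1) -> 1
  row 6 [00110]: (NOT 0 IMPLIES 0) -> 0
  row 7 [00111]: (NOT 1 IMPLIES 1) -> 1
  row 8 [01000]: (NOT 0 IMPLIES 0) -> 0
  row 9 [01001]: (NOT 1 IMPLIES 1) -> 1
  row 10 [01010]: (NOT 0 IMPLIES 0) -> 0
  row 11 [01011]: (NOT 1 IMPLIES 1) -> 1
  row 12 [01100]: (NOT 0 IMPLIES 0) -> 0
  row 13 [01101]: (NOT 1 IMPLIES 1) -> 1
  row 14 [01110]: (NOT 0 IMPLIES 0) -> 0
  row 15 [01111]: (NOT 1 IMPLIES 1) -> 1
  row 16 [10000]: (NOT 0 IMPLIES 0) -> 0
  row 17 [10001]: (NOT 1 IMPLIES 1) -> 1
  row 18 [10010]: (NOT 0 IMPLIES 0) -> 0
  row 19 [10011]: (NOT 1 IMPLIES 1) -> 1
  row 20 [10100]: (NOT 0 IMPLIES 0) -> 0
  row 21 [10101]: (NOT 1 IMPLIES 1) -> 1
  row 22 [10110]: (NOT 0 IMPLIES 0) -> 0
  row 23 [10111]: (NOT 1 IMPLIES 1) -> 1
  row 24 [11000]: (NOT 0 IMPLIES 0) -> 0
  row 25 [11001]: (NOT 1 IMPLIES 1) -> 1
  row 26 [11010]: (NOT 0 IMPLIES 0) -> 0
  row 27 [11011]: (NOT 1 IMPLIES 1) -> 1
  row 28 [11100]: (NOT 0 IMPLIES 0) -> 0
  row 29 [11101]: (NOT 1 IMPLIES 1) -> 1
  row 30 [11110]: (NOT 0 IMPLIES 0) -> 0
  row 31 [11111]: (NOT 1 IMPLIES 1) -> 1
Full result column, 4 rows per line (a,b,c fixed per line; d,e runs 00..11 left to right):
  rows 0-3 [a,b,c=000]: 0101  = hex 5
  rows 4-7 [a,b,c=001]: 0101  = hex 5
  rows 8-11 [a,b,c=010]: 0101  = hex 5
  rows 12-15 [a,b,c=011]: 0101  = hex 5
  rows 16-19 [a,b,c=100]: 0101  = hex 5
  rows 20-23 [a,b,c=101]: 0101  = hex 5
  rows 24-27 [a,b,c=110]: 0101  = hex 5
  rows 28-31 [a,b,c=111]: 0101  = hex 5
Output column (row 0 .. row 31) = 01010101010101010101010101010101
Output column grouped in 4s = 0101 0101 0101 0101 0101 0101 0101 0101 = 0x55555555
Convert to decimal digit by digit (value = value*16 + digit):
  5 -> 5
  5*16 + 5 = 85
  85*16 + 5 = 1365
  1365*16 + 5 = 21845
  21845*16 + 5 = 349525
  349525*16 + 5 = 5592405
  5592405*16 + 5 = 89478485
  89478485*16 + 5 = 1431655765
Decimal = 1431655765

1431655765


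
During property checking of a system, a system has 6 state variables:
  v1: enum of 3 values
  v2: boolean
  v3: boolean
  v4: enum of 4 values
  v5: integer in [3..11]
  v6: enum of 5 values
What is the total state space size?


State space = product of domain sizes of all variables.
Domain sizes:
  v1 (enum of 3 values): 3
  v2 (boolean): 2
  v3 (boolean): 2
  v4 (enum of 4 values): 4
  v5 (integer in [3..11]): 9
  v6 (enum of 5 values): 5
Product = 3 * 2 * 2 * 4 * 9 * 5 = 2160

2160


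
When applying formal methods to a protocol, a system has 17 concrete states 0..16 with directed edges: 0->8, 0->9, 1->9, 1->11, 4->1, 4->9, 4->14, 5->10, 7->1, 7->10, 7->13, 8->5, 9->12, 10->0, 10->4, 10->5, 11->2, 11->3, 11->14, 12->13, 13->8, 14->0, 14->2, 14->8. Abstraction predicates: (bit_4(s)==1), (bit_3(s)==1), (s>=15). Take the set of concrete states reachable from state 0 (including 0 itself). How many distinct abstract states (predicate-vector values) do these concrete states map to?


BFS from 0:
Concrete reachable: {0, 1, 2, 3, 4, 5, 8, 9, 10, 11, 12, 13, 14}
Abstract via predicates (bit_4(s)==1), (bit_3(s)==1), (s>=15):
  (0,0,0) <- {0, 1, 2, 3, 4, 5}
  (0,1,0) <- {8, 9, 10, 11, 12, 13, 14}
Distinct abstract states = 2

2


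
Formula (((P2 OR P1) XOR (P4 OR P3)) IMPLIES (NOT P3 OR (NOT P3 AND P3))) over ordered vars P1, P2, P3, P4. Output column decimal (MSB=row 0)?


Formula: (((P2 OR P1) XOR (P4 OR P3)) IMPLIES (NOT P3 OR (NOT P3 AND P3))) over P1, P2, P3, P4 (16 rows)
Evaluate each row (bits = P1,P2,P3,P4, MSB first):
  row 0 [0000]: (((0 OR 0) XOR (0 OR 0)) IMPLIES (NOT 0 OR (NOT 0 AND 0))) -> 1
  row 1 [0001]: (((0 OR 0) XOR (1 OR 0)) IMPLIES (NOT 0 OR (NOT 0 AND 0))) -> 1
  row 2 [0010]: (((0 OR 0) XOR (0 OR 1)) IMPLIES (NOT 1 OR (NOT 1 AND 1))) -> 0
  row 3 [0011]: (((0 OR 0) XOR (1 OR 1)) IMPLIES (NOT 1 OR (NOT 1 AND 1))) -> 0
  row 4 [0100]: (((1 OR 0) XOR (0 OR 0)) IMPLIES (NOT 0 OR (NOT 0 AND 0))) -> 1
  row 5 [0101]: (((1 OR 0) XOR (1 OR 0)) IMPLIES (NOT 0 OR (NOT 0 AND 0))) -> 1
  row 6 [0110]: (((1 OR 0) XOR (0 OR 1)) IMPLIES (NOT 1 OR (NOT 1 AND 1))) -> 1
  row 7 [0111]: (((1 OR 0) XOR (1 OR 1)) IMPLIES (NOT 1 OR (NOT 1 AND 1))) -> 1
  row 8 [1000]: (((0 OR 1) XOR (0 OR 0)) IMPLIES (NOT 0 OR (NOT 0 AND 0))) -> 1
  row 9 [1001]: (((0 OR 1) XOR (1 OR 0)) IMPLIES (NOT 0 OR (NOT 0 AND 0))) -> 1
  row 10 [1010]: (((0 OR 1) XOR (0 OR 1)) IMPLIES (NOT 1 OR (NOT 1 AND 1))) -> 1
  row 11 [1011]: (((0 OR 1) XOR (1 OR 1)) IMPLIES (NOT 1 OR (NOT 1 AND 1))) -> 1
  row 12 [1100]: (((1 OR 1) XOR (0 OR 0)) IMPLIES (NOT 0 OR (NOT 0 AND 0))) -> 1
  row 13 [1101]: (((1 OR 1) XOR (1 OR 0)) IMPLIES (NOT 0 OR (NOT 0 AND 0))) -> 1
  row 14 [1110]: (((1 OR 1) XOR (0 OR 1)) IMPLIES (NOT 1 OR (NOT 1 AND 1))) -> 1
  row 15 [1111]: (((1 OR 1) XOR (1 OR 1)) IMPLIES (NOT 1 OR (NOT 1 AND 1))) -> 1
Full result column, 4 rows per line (P1,P2 fixed per line; P3,P4 runs 00..11 left to right):
  rows 0-3 [P1,P2=00]: 1100  = hex C
  rows 4-7 [P1,P2=01]: 1111  = hex F
  rows 8-11 [P1,P2=10]: 1111  = hex F
  rows 12-15 [P1,P2=11]: 1111  = hex F
Output column (row 0 .. row 15) = 1100111111111111
Output column grouped in 4s = 1100 1111 1111 1111 = 0xCFFF
Convert to decimal digit by digit (value = value*16 + digit):
  C -> 12
  12*16 + 15 (F) = 207
  207*16 + 15 (F) = 3327
  3327*16 + 15 (F) = 53247
Decimal = 53247

53247


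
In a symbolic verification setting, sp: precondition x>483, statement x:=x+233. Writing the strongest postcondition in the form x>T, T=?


Formula: sp(P, x:=E) = exists old_x. (x = E[old_x/x]) AND P[old_x/x] (old_x is the value of x before the assignment; eliminate old_x by solving x = E[old_x/x] for old_x)
Step 1: Precondition P: x>483, i.e. old_x > 483
Step 2: Assignment gives x = old_x + 233, so old_x = x - 233
Step 3: Substitute into P: x - 233 > 483
Step 4: Simplify: x > 483+233 = 716

716


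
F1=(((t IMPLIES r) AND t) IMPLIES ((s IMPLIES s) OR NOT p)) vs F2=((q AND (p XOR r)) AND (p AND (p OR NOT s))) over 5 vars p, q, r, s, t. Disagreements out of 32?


F1 = (((t IMPLIES r) AND t) IMPLIES ((s IMPLIES s) OR NOT p))
F2 = ((q AND (p XOR r)) AND (p AND (p OR NOT s)))
Evaluate both on each of 32 rows (bits = p,q,r,s,t):
  row 0 [00000]: F1=1 F2=0 (differ) -> 1
  row 1 [00001]: F1=1 F2=0 (differ) -> 1
  row 2 [00010]: F1=1 F2=0 (differ) -> 1
  row 3 [00011]: F1=1 F2=0 (differ) -> 1
  row 4 [00100]: F1=1 F2=0 (differ) -> 1
  row 5 [00101]: F1=1 F2=0 (differ) -> 1
  row 6 [00110]: F1=1 F2=0 (differ) -> 1
  row 7 [00111]: F1=1 F2=0 (differ) -> 1
  row 8 [01000]: F1=1 F2=0 (differ) -> 1
  row 9 [01001]: F1=1 F2=0 (differ) -> 1
  row 10 [01010]: F1=1 F2=0 (differ) -> 1
  row 11 [01011]: F1=1 F2=0 (differ) -> 1
  row 12 [01100]: F1=1 F2=0 (differ) -> 1
  row 13 [01101]: F1=1 F2=0 (differ) -> 1
  row 14 [01110]: F1=1 F2=0 (differ) -> 1
  row 15 [01111]: F1=1 F2=0 (differ) -> 1
  row 16 [10000]: F1=1 F2=0 (differ) -> 1
  row 17 [10001]: F1=1 F2=0 (differ) -> 1
  row 18 [10010]: F1=1 F2=0 (differ) -> 1
  row 19 [10011]: F1=1 F2=0 (differ) -> 1
  row 20 [10100]: F1=1 F2=0 (differ) -> 1
  row 21 [10101]: F1=1 F2=0 (differ) -> 1
  row 22 [10110]: F1=1 F2=0 (differ) -> 1
  row 23 [10111]: F1=1 F2=0 (differ) -> 1
  row 24 [11000]: F1=1 F2=1 -> 0
  row 25 [11001]: F1=1 F2=1 -> 0
  row 26 [11010]: F1=1 F2=1 -> 0
  row 27 [11011]: F1=1 F2=1 -> 0
  row 28 [11100]: F1=1 F2=0 (differ) -> 1
  row 29 [11101]: F1=1 F2=0 (differ) -> 1
  row 30 [11110]: F1=1 F2=0 (differ) -> 1
  row 31 [11111]: F1=1 F2=0 (differ) -> 1
Full result column, 8 rows per line (p,q fixed per line; r,s,t runs 000..111 left to right):
  rows 0-7 [p,q=00]: 11111111  (ones: 8)
  rows 8-15 [p,q=01]: 11111111  (ones: 8)
  rows 16-23 [p,q=10]: 11111111  (ones: 8)
  rows 24-31 [p,q=11]: 00001111  (ones: 4)
Disagreements = 8+8+8+4 = 28

28


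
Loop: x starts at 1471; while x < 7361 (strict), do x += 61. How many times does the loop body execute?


Step 1: x goes from 1471 toward 7361 by 61; the body runs while x<7361, so iterations = ceil((bound-start)/step)
Step 2: Distance=5890
Step 3: ceil(5890/61)=97

97


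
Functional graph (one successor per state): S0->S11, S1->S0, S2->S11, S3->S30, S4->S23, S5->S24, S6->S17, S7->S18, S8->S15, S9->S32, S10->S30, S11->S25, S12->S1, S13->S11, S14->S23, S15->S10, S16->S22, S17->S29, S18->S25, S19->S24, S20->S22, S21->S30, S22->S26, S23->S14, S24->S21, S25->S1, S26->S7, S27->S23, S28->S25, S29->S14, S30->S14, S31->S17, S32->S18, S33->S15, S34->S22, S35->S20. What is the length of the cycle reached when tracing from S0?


Trace from S0 until a state repeats:
  S0 -> S11 -> S25 -> S1 -> S0
S0 first seen at step 0, revisited at step 4.
Cycle length = 4 - 0 = 4

4


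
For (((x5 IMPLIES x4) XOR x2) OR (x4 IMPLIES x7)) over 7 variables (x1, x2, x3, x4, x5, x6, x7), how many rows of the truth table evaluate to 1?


Formula: (((x5 IMPLIES x4) XOR x2) OR (x4 IMPLIES x7)) over 7 vars (128 rows)
Evaluate each row (x1, x2, x3, x4, x5, x6, x7 as bits, MSB first):
  row 0 [0000000]: (((0 IMPLIES 0) XOR 0) OR (0 IMPLIES 0)) -> 1
  row 1 [0000001]: (((0 IMPLIES 0) XOR 0) OR (0 IMPLIES 1)) -> 1
  row 2 [0000010]: (((0 IMPLIES 0) XOR 0) OR (0 IMPLIES 0)) -> 1
  row 3 [0000011]: (((0 IMPLIES 0) XOR 0) OR (0 IMPLIES 1)) -> 1
  row 4 [0000100]: (((1 IMPLIES 0) XOR 0) OR (0 IMPLIES 0)) -> 1
  (every remaining row is evaluated the same way; all 128 results are listed next)
Full result column, 8 rows per line (x1,x2,x3,x4 fixed per line; x5,x6,x7 runs 000..111 left to right):
  rows 0-7 [x1,x2,x3,x4=0000]: 11111111  (ones: 8)
  rows 8-15 [x1,x2,x3,x4=0001]: 11111111  (ones: 8)
  rows 16-23 [x1,x2,x3,x4=0010]: 11111111  (ones: 8)
  rows 24-31 [x1,x2,x3,x4=0011]: 11111111  (ones: 8)
  rows 32-39 [x1,x2,x3,x4=0100]: 11111111  (ones: 8)
  rows 40-47 [x1,x2,x3,x4=0101]: 01010101  (ones: 4)
  rows 48-55 [x1,x2,x3,x4=0110]: 11111111  (ones: 8)
  rows 56-63 [x1,x2,x3,x4=0111]: 01010101  (ones: 4)
  rows 64-71 [x1,x2,x3,x4=1000]: 11111111  (ones: 8)
  rows 72-79 [x1,x2,x3,x4=1001]: 11111111  (ones: 8)
  rows 80-87 [x1,x2,x3,x4=1010]: 11111111  (ones: 8)
  rows 88-95 [x1,x2,x3,x4=1011]: 11111111  (ones: 8)
  rows 96-103 [x1,x2,x3,x4=1100]: 11111111  (ones: 8)
  rows 104-111 [x1,x2,x3,x4=1101]: 01010101  (ones: 4)
  rows 112-119 [x1,x2,x3,x4=1110]: 11111111  (ones: 8)
  rows 120-127 [x1,x2,x3,x4=1111]: 01010101  (ones: 4)
Count of 1-rows = 8+8+8+8+8+4+8+4+8+8+8+8+8+4+8+4 = 112

112


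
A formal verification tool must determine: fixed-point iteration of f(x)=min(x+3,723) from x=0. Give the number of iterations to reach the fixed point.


Step 1: x=0, cap=723, increment=3
Step 2: x grows by 3 each step until capped at 723; fixed point is x=723
Step 3: iterations = ceil(723/3) = 241

241


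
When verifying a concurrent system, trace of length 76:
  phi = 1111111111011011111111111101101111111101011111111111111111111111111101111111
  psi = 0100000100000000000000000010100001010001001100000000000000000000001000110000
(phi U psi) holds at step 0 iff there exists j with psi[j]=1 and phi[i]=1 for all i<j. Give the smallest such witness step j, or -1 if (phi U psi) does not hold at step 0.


(phi U psi) at 0: need smallest j with psi[j]=1 and phi[i]=1 for all i in [0,j).
Scan from step 0:
  step 0: phi=1, psi=0 -> continue
  step 1: psi=1 and phi held for [0,1) -> witness found
Witness step = 1

1


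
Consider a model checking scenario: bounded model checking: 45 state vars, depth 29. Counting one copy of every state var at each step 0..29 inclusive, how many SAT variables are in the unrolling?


BMC unrolls to depth k, creating one copy of each state var for steps 0..k.
Step count = 29 + 1 = 30 (steps 0 through 29)
Vars per step = 45
Total = 45 * 30 = 1350

1350


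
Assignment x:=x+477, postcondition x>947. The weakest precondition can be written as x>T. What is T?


Formula: wp(x:=E, P) = P[E/x] (substitute E for x in postcondition)
Step 1: Postcondition: x>947
Step 2: Substitute x+477 for x: x+477>947
Step 3: Solve for x: x > 947-477 = 470

470


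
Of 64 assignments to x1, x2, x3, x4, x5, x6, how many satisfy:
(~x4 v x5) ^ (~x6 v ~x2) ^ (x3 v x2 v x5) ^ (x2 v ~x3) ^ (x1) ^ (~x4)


CNF with 6 clauses over 6 vars (64 assignments).
An assignment satisfies CNF iff every clause has >=1 true literal.
Check each row (bits = x1,x2,x3,x4,x5,x6; clause T/F shown):
  row 0 [000000]: clauses=TTFTFT -> 0
  row 1 [000001]: clauses=TTFTFT -> 0
  row 2 [000010]: clauses=TTTTFT -> 0
  row 3 [000011]: clauses=TTTTFT -> 0
  row 4 [000100]: clauses=FTFTFF -> 0
  (every remaining row is evaluated the same way; all 64 results are listed next)
Full result column, 8 rows per line (x1,x2,x3 fixed per line; x4,x5,x6 runs 000..111 left to right):
  rows 0-7 [x1,x2,x3=000]: 00000000  (ones: 0)
  rows 8-15 [x1,x2,x3=001]: 00000000  (ones: 0)
  rows 16-23 [x1,x2,x3=010]: 00000000  (ones: 0)
  rows 24-31 [x1,x2,x3=011]: 00000000  (ones: 0)
  rows 32-39 [x1,x2,x3=100]: 00110000  (ones: 2)
  rows 40-47 [x1,x2,x3=101]: 00000000  (ones: 0)
  rows 48-55 [x1,x2,x3=110]: 10100000  (ones: 2)
  rows 56-63 [x1,x2,x3=111]: 10100000  (ones: 2)
Satisfying assignments = 0+0+0+0+2+0+2+2 = 6

6


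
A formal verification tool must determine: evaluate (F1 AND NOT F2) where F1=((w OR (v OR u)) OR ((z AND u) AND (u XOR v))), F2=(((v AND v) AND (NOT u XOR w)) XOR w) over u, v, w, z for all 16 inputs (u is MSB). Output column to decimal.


F1 = ((w OR (v OR u)) OR ((z AND u) AND (u XOR v)))
F2 = (((v AND v) AND (NOT u XOR w)) XOR w)
Counterexample to F1=>F2 is where F1=1 and F2=0.
Evaluate each row (bits = u,v,w,z, MSB first):
  row 0 [0000]: F1=0 F2=0 -> F1&~F2 -> 0
  row 1 [0001]: F1=0 F2=0 -> F1&~F2 -> 0
  row 2 [0010]: F1=1 F2=1 -> F1&~F2 -> 0
  row 3 [0011]: F1=1 F2=1 -> F1&~F2 -> 0
  row 4 [0100]: F1=1 F2=1 -> F1&~F2 -> 0
  row 5 [0101]: F1=1 F2=1 -> F1&~F2 -> 0
  row 6 [0110]: F1=1 F2=1 -> F1&~F2 -> 0
  row 7 [0111]: F1=1 F2=1 -> F1&~F2 -> 0
  row 8 [1000]: F1=1 F2=0 -> F1&~F2 -> 1
  row 9 [1001]: F1=1 F2=0 -> F1&~F2 -> 1
  row 10 [1010]: F1=1 F2=1 -> F1&~F2 -> 0
  row 11 [1011]: F1=1 F2=1 -> F1&~F2 -> 0
  row 12 [1100]: F1=1 F2=0 -> F1&~F2 -> 1
  row 13 [1101]: F1=1 F2=0 -> F1&~F2 -> 1
  row 14 [1110]: F1=1 F2=0 -> F1&~F2 -> 1
  row 15 [1111]: F1=1 F2=0 -> F1&~F2 -> 1
Full result column, 4 rows per line (u,v fixed per line; w,z runs 00..11 left to right):
  rows 0-3 [u,v=00]: 0000  = hex 0
  rows 4-7 [u,v=01]: 0000  = hex 0
  rows 8-11 [u,v=10]: 1100  = hex C
  rows 12-15 [u,v=11]: 1111  = hex F
Counterexample vector (row 0 .. row 15) = 0000000011001111
Output column grouped in 4s = 0000 0000 1100 1111 = 0x00CF
Convert to decimal digit by digit (value = value*16 + digit):
  0 -> 0
  0*16 + 0 = 0
  0*16 + 12 (C) = 12
  12*16 + 15 (F) = 207
Decimal = 207

207


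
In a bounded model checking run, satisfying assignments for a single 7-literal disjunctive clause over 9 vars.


Step 1: Total=2^9=512
Step 2: Unsat when all 7 false: 2^2=4
Step 3: Sat=512-4=508

508


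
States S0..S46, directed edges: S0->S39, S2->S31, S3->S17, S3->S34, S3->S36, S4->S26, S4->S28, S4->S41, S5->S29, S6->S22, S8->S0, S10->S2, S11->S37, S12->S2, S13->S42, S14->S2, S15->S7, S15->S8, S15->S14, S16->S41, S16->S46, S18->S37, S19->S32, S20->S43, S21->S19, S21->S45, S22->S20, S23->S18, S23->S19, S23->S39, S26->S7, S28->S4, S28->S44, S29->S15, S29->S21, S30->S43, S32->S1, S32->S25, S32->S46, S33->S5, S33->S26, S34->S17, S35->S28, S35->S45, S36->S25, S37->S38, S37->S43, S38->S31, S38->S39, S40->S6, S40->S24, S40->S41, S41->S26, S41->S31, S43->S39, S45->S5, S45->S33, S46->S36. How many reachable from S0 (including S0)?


BFS from S0:
  layer 0: {S0}
  layer 1: {S39}
Reachable set: {S0, S39}
Count = 2

2


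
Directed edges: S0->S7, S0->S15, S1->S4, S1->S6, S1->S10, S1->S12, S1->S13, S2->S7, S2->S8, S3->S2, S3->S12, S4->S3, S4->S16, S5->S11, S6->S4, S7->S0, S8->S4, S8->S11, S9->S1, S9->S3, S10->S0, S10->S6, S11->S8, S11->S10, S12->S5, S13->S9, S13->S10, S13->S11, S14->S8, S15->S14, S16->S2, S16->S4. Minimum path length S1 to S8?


BFS layer-by-layer from S1:
  dist 0: {S1}
  dist 1: {S4, S6, S10, S12, S13}
  dist 2: {S0, S3, S5, S9, S11, S16}
  dist 3: {S2, S7, S8, S15}
  -> S8 reached at distance 3
Shortest path length = 3

3


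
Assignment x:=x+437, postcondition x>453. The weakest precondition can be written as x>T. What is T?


Formula: wp(x:=E, P) = P[E/x] (substitute E for x in postcondition)
Step 1: Postcondition: x>453
Step 2: Substitute x+437 for x: x+437>453
Step 3: Solve for x: x > 453-437 = 16

16


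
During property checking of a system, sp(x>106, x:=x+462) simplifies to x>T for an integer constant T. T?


Formula: sp(P, x:=E) = exists old_x. (x = E[old_x/x]) AND P[old_x/x] (old_x is the value of x before the assignment; eliminate old_x by solving x = E[old_x/x] for old_x)
Step 1: Precondition P: x>106, i.e. old_x > 106
Step 2: Assignment gives x = old_x + 462, so old_x = x - 462
Step 3: Substitute into P: x - 462 > 106
Step 4: Simplify: x > 106+462 = 568

568


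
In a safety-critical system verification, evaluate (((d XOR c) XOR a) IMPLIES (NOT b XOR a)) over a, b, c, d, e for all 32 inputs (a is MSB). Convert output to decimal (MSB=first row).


Formula: (((d XOR c) XOR a) IMPLIES (NOT b XOR a)) over a, b, c, d, e (32 rows)
Evaluate each row (bits = a,b,c,d,e, MSB first):
  row 0 [00000]: (((0 XOR 0) XOR 0) IMPLIES (NOT 0 XOR 0)) -> 1
  row 1 [00001]: (((0 XOR 0) XOR 0) IMPLIES (NOT 0 XOR 0)) -> 1
  row 2 [00010]: (((1 XOR 0) XOR 0) IMPLIES (NOT 0 XOR 0)) -> 1
  row 3 [00011]: (((1 XOR 0) XOR 0) IMPLIES (NOT 0 XOR 0)) -> 1
  row 4 [00100]: (((0 XOR 1) XOR 0) IMPLIES (NOT 0 XOR 0)) -> 1
  row 5 [00101]: (((0 XOR 1) XOR 0) IMPLIES (NOT 0 XOR 0)) -> 1
  row 6 [00110]: (((1 XOR 1) XOR 0) IMPLIES (NOT 0 XOR 0)) -> 1
  row 7 [00111]: (((1 XOR 1) XOR 0) IMPLIES (NOT 0 XOR 0)) -> 1
  row 8 [01000]: (((0 XOR 0) XOR 0) IMPLIES (NOT 1 XOR 0)) -> 1
  row 9 [01001]: (((0 XOR 0) XOR 0) IMPLIES (NOT 1 XOR 0)) -> 1
  row 10 [01010]: (((1 XOR 0) XOR 0) IMPLIES (NOT 1 XOR 0)) -> 0
  row 11 [01011]: (((1 XOR 0) XOR 0) IMPLIES (NOT 1 XOR 0)) -> 0
  row 12 [01100]: (((0 XOR 1) XOR 0) IMPLIES (NOT 1 XOR 0)) -> 0
  row 13 [01101]: (((0 XOR 1) XOR 0) IMPLIES (NOT 1 XOR 0)) -> 0
  row 14 [01110]: (((1 XOR 1) XOR 0) IMPLIES (NOT 1 XOR 0)) -> 1
  row 15 [01111]: (((1 XOR 1) XOR 0) IMPLIES (NOT 1 XOR 0)) -> 1
  row 16 [10000]: (((0 XOR 0) XOR 1) IMPLIES (NOT 0 XOR 1)) -> 0
  row 17 [10001]: (((0 XOR 0) XOR 1) IMPLIES (NOT 0 XOR 1)) -> 0
  row 18 [10010]: (((1 XOR 0) XOR 1) IMPLIES (NOT 0 XOR 1)) -> 1
  row 19 [10011]: (((1 XOR 0) XOR 1) IMPLIES (NOT 0 XOR 1)) -> 1
  row 20 [10100]: (((0 XOR 1) XOR 1) IMPLIES (NOT 0 XOR 1)) -> 1
  row 21 [10101]: (((0 XOR 1) XOR 1) IMPLIES (NOT 0 XOR 1)) -> 1
  row 22 [10110]: (((1 XOR 1) XOR 1) IMPLIES (NOT 0 XOR 1)) -> 0
  row 23 [10111]: (((1 XOR 1) XOR 1) IMPLIES (NOT 0 XOR 1)) -> 0
  row 24 [11000]: (((0 XOR 0) XOR 1) IMPLIES (NOT 1 XOR 1)) -> 1
  row 25 [11001]: (((0 XOR 0) XOR 1) IMPLIES (NOT 1 XOR 1)) -> 1
  row 26 [11010]: (((1 XOR 0) XOR 1) IMPLIES (NOT 1 XOR 1)) -> 1
  row 27 [11011]: (((1 XOR 0) XOR 1) IMPLIES (NOT 1 XOR 1)) -> 1
  row 28 [11100]: (((0 XOR 1) XOR 1) IMPLIES (NOT 1 XOR 1)) -> 1
  row 29 [11101]: (((0 XOR 1) XOR 1) IMPLIES (NOT 1 XOR 1)) -> 1
  row 30 [11110]: (((1 XOR 1) XOR 1) IMPLIES (NOT 1 XOR 1)) -> 1
  row 31 [11111]: (((1 XOR 1) XOR 1) IMPLIES (NOT 1 XOR 1)) -> 1
Full result column, 4 rows per line (a,b,c fixed per line; d,e runs 00..11 left to right):
  rows 0-3 [a,b,c=000]: 1111  = hex F
  rows 4-7 [a,b,c=001]: 1111  = hex F
  rows 8-11 [a,b,c=010]: 1100  = hex C
  rows 12-15 [a,b,c=011]: 0011  = hex 3
  rows 16-19 [a,b,c=100]: 0011  = hex 3
  rows 20-23 [a,b,c=101]: 1100  = hex C
  rows 24-27 [a,b,c=110]: 1111  = hex F
  rows 28-31 [a,b,c=111]: 1111  = hex F
Output column (row 0 .. row 31) = 11111111110000110011110011111111
Output column grouped in 4s = 1111 1111 1100 0011 0011 1100 1111 1111 = 0xFFC33CFF
Convert to decimal digit by digit (value = value*16 + digit):
  F -> 15
  15*16 + 15 (F) = 255
  255*16 + 12 (C) = 4092
  4092*16 + 3 = 65475
  65475*16 + 3 = 1047603
  1047603*16 + 12 (C) = 16761660
  16761660*16 + 15 (F) = 268186575
  268186575*16 + 15 (F) = 4290985215
Decimal = 4290985215

4290985215


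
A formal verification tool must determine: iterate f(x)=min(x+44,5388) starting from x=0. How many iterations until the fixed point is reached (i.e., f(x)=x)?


Step 1: x=0, cap=5388, increment=44
Step 2: x grows by 44 each step until capped at 5388; fixed point is x=5388
Step 3: iterations = ceil(5388/44) = 123

123


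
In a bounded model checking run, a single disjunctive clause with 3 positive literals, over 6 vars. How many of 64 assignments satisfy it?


Step 1: Total=2^6=64
Step 2: Unsat when all 3 false: 2^3=8
Step 3: Sat=64-8=56

56


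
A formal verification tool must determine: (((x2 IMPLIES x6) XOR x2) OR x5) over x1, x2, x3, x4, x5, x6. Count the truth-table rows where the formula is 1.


Formula: (((x2 IMPLIES x6) XOR x2) OR x5) over 6 vars (64 rows)
Evaluate each row (x1, x2, x3, x4, x5, x6 as bits, MSB first):
  row 0 [000000]: (((0 IMPLIES 0) XOR 0) OR 0) -> 1
  row 1 [000001]: (((0 IMPLIES 1) XOR 0) OR 0) -> 1
  row 2 [000010]: (((0 IMPLIES 0) XOR 0) OR 1) -> 1
  row 3 [000011]: (((0 IMPLIES 1) XOR 0) OR 1) -> 1
  row 4 [000100]: (((0 IMPLIES 0) XOR 0) OR 0) -> 1
  (every remaining row is evaluated the same way; all 64 results are listed next)
Full result column, 8 rows per line (x1,x2,x3 fixed per line; x4,x5,x6 runs 000..111 left to right):
  rows 0-7 [x1,x2,x3=000]: 11111111  (ones: 8)
  rows 8-15 [x1,x2,x3=001]: 11111111  (ones: 8)
  rows 16-23 [x1,x2,x3=010]: 10111011  (ones: 6)
  rows 24-31 [x1,x2,x3=011]: 10111011  (ones: 6)
  rows 32-39 [x1,x2,x3=100]: 11111111  (ones: 8)
  rows 40-47 [x1,x2,x3=101]: 11111111  (ones: 8)
  rows 48-55 [x1,x2,x3=110]: 10111011  (ones: 6)
  rows 56-63 [x1,x2,x3=111]: 10111011  (ones: 6)
Count of 1-rows = 8+8+6+6+8+8+6+6 = 56

56


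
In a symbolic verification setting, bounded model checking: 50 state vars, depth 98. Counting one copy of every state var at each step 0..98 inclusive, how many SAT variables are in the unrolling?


BMC unrolls to depth k, creating one copy of each state var for steps 0..k.
Step count = 98 + 1 = 99 (steps 0 through 98)
Vars per step = 50
Total = 50 * 99 = 4950

4950


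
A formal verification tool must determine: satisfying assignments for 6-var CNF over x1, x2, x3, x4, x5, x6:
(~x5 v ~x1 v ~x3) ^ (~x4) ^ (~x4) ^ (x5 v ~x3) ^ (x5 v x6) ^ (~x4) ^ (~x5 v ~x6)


CNF with 7 clauses over 6 vars (64 assignments).
An assignment satisfies CNF iff every clause has >=1 true literal.
Check each row (bits = x1,x2,x3,x4,x5,x6; clause T/F shown):
  row 0 [000000]: clauses=TTTTFTT -> 0
  row 1 [000001]: clauses=TTTTTTT -> 1
  row 2 [000010]: clauses=TTTTTTT -> 1
  row 3 [000011]: clauses=TTTTTTF -> 0
  row 4 [000100]: clauses=TFFTFFT -> 0
  (every remaining row is evaluated the same way; all 64 results are listed next)
Full result column, 8 rows per line (x1,x2,x3 fixed per line; x4,x5,x6 runs 000..111 left to right):
  rows 0-7 [x1,x2,x3=000]: 01100000  (ones: 2)
  rows 8-15 [x1,x2,x3=001]: 00100000  (ones: 1)
  rows 16-23 [x1,x2,x3=010]: 01100000  (ones: 2)
  rows 24-31 [x1,x2,x3=011]: 00100000  (ones: 1)
  rows 32-39 [x1,x2,x3=100]: 01100000  (ones: 2)
  rows 40-47 [x1,x2,x3=101]: 00000000  (ones: 0)
  rows 48-55 [x1,x2,x3=110]: 01100000  (ones: 2)
  rows 56-63 [x1,x2,x3=111]: 00000000  (ones: 0)
Satisfying assignments = 2+1+2+1+2+0+2+0 = 10

10


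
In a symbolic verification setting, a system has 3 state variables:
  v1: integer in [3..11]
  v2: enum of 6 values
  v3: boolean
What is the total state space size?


State space = product of domain sizes of all variables.
Domain sizes:
  v1 (integer in [3..11]): 9
  v2 (enum of 6 values): 6
  v3 (boolean): 2
Product = 9 * 6 * 2 = 108

108


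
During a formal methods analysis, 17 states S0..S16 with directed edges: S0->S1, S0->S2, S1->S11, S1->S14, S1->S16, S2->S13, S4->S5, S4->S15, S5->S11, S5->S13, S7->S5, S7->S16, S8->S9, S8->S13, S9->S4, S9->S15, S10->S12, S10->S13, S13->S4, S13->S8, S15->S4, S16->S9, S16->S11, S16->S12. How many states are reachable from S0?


BFS from S0:
  layer 0: {S0}
  layer 1: {S1, S2}
  layer 2: {S11, S13, S14, S16}
  layer 3: {S4, S8, S9, S12}
  layer 4: {S5, S15}
Reachable set: {S0, S1, S2, S4, S5, S8, S9, S11, S12, S13, S14, S15, S16}
Count = 13

13


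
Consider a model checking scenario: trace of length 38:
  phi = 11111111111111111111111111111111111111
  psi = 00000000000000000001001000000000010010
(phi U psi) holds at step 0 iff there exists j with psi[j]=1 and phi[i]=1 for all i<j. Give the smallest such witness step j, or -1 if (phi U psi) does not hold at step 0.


(phi U psi) at 0: need smallest j with psi[j]=1 and phi[i]=1 for all i in [0,j).
Scan from step 0:
  step 0: phi=1, psi=0 -> continue
  step 1: phi=1, psi=0 -> continue
  step 2: phi=1, psi=0 -> continue
  step 3: phi=1, psi=0 -> continue
  step 19: psi=1 and phi held for [0,19) -> witness found
Witness step = 19

19


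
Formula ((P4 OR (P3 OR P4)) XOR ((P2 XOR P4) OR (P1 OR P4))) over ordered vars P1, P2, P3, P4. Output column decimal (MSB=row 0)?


Formula: ((P4 OR (P3 OR P4)) XOR ((P2 XOR P4) OR (P1 OR P4))) over P1, P2, P3, P4 (16 rows)
Evaluate each row (bits = P1,P2,P3,P4, MSB first):
  row 0 [0000]: ((0 OR (0 OR 0)) XOR ((0 XOR 0) OR (0 OR 0))) -> 0
  row 1 [0001]: ((1 OR (0 OR 1)) XOR ((0 XOR 1) OR (0 OR 1))) -> 0
  row 2 [0010]: ((0 OR (1 OR 0)) XOR ((0 XOR 0) OR (0 OR 0))) -> 1
  row 3 [0011]: ((1 OR (1 OR 1)) XOR ((0 XOR 1) OR (0 OR 1))) -> 0
  row 4 [0100]: ((0 OR (0 OR 0)) XOR ((1 XOR 0) OR (0 OR 0))) -> 1
  row 5 [0101]: ((1 OR (0 OR 1)) XOR ((1 XOR 1) OR (0 OR 1))) -> 0
  row 6 [0110]: ((0 OR (1 OR 0)) XOR ((1 XOR 0) OR (0 OR 0))) -> 0
  row 7 [0111]: ((1 OR (1 OR 1)) XOR ((1 XOR 1) OR (0 OR 1))) -> 0
  row 8 [1000]: ((0 OR (0 OR 0)) XOR ((0 XOR 0) OR (1 OR 0))) -> 1
  row 9 [1001]: ((1 OR (0 OR 1)) XOR ((0 XOR 1) OR (1 OR 1))) -> 0
  row 10 [1010]: ((0 OR (1 OR 0)) XOR ((0 XOR 0) OR (1 OR 0))) -> 0
  row 11 [1011]: ((1 OR (1 OR 1)) XOR ((0 XOR 1) OR (1 OR 1))) -> 0
  row 12 [1100]: ((0 OR (0 OR 0)) XOR ((1 XOR 0) OR (1 OR 0))) -> 1
  row 13 [1101]: ((1 OR (0 OR 1)) XOR ((1 XOR 1) OR (1 OR 1))) -> 0
  row 14 [1110]: ((0 OR (1 OR 0)) XOR ((1 XOR 0) OR (1 OR 0))) -> 0
  row 15 [1111]: ((1 OR (1 OR 1)) XOR ((1 XOR 1) OR (1 OR 1))) -> 0
Full result column, 4 rows per line (P1,P2 fixed per line; P3,P4 runs 00..11 left to right):
  rows 0-3 [P1,P2=00]: 0010  = hex 2
  rows 4-7 [P1,P2=01]: 1000  = hex 8
  rows 8-11 [P1,P2=10]: 1000  = hex 8
  rows 12-15 [P1,P2=11]: 1000  = hex 8
Output column (row 0 .. row 15) = 0010100010001000
Output column grouped in 4s = 0010 1000 1000 1000 = 0x2888
Convert to decimal digit by digit (value = value*16 + digit):
  2 -> 2
  2*16 + 8 = 40
  40*16 + 8 = 648
  648*16 + 8 = 10376
Decimal = 10376

10376


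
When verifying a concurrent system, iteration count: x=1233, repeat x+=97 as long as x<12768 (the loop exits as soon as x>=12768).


Step 1: x goes from 1233 toward 12768 by 97; the body runs while x<12768, so iterations = ceil((bound-start)/step)
Step 2: Distance=11535
Step 3: ceil(11535/97)=119

119


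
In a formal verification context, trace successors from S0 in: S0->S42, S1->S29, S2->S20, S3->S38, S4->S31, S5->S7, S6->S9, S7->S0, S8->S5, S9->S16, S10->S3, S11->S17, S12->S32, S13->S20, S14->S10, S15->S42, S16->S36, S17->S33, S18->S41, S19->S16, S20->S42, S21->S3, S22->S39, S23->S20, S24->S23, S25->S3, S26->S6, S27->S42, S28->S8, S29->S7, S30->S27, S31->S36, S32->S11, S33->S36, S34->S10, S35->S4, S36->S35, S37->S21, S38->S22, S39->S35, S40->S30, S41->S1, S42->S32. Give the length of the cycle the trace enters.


Trace from S0 until a state repeats:
  S0 -> S42 -> S32 -> S11 -> S17 -> S33 -> S36 -> S35 -> S4 -> S31 -> S36
S36 first seen at step 6, revisited at step 10.
Cycle length = 10 - 6 = 4

4


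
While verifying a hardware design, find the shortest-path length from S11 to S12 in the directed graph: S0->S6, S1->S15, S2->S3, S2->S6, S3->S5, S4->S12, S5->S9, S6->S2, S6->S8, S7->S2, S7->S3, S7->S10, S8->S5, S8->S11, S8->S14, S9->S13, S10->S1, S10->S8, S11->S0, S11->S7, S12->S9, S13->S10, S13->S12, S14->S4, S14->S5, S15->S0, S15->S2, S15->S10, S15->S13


BFS layer-by-layer from S11:
  dist 0: {S11}
  dist 1: {S0, S7}
  dist 2: {S2, S3, S6, S10}
  dist 3: {S1, S5, S8}
  dist 4: {S9, S14, S15}
  dist 5: {S4, S13}
  dist 6: {S12}
  -> S12 reached at distance 6
Shortest path length = 6

6


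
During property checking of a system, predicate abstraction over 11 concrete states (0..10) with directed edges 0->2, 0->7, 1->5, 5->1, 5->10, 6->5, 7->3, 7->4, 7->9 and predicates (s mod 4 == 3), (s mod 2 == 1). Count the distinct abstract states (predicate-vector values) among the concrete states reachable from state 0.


BFS from 0:
Concrete reachable: {0, 2, 3, 4, 7, 9}
Abstract via predicates (s mod 4 == 3), (s mod 2 == 1):
  (0,0) <- {0, 2, 4}
  (0,1) <- {9}
  (1,1) <- {3, 7}
Distinct abstract states = 3

3


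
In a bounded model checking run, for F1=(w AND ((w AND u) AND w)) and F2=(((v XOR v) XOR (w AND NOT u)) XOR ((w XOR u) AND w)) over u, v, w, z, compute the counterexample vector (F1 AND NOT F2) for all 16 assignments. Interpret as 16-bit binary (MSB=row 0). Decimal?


F1 = (w AND ((w AND u) AND w))
F2 = (((v XOR v) XOR (w AND NOT u)) XOR ((w XOR u) AND w))
Counterexample to F1=>F2 is where F1=1 and F2=0.
Evaluate each row (bits = u,v,w,z, MSB first):
  row 0 [0000]: F1=0 F2=0 -> F1&~F2 -> 0
  row 1 [0001]: F1=0 F2=0 -> F1&~F2 -> 0
  row 2 [0010]: F1=0 F2=0 -> F1&~F2 -> 0
  row 3 [0011]: F1=0 F2=0 -> F1&~F2 -> 0
  row 4 [0100]: F1=0 F2=0 -> F1&~F2 -> 0
  row 5 [0101]: F1=0 F2=0 -> F1&~F2 -> 0
  row 6 [0110]: F1=0 F2=0 -> F1&~F2 -> 0
  row 7 [0111]: F1=0 F2=0 -> F1&~F2 -> 0
  row 8 [1000]: F1=0 F2=0 -> F1&~F2 -> 0
  row 9 [1001]: F1=0 F2=0 -> F1&~F2 -> 0
  row 10 [1010]: F1=1 F2=0 -> F1&~F2 -> 1
  row 11 [1011]: F1=1 F2=0 -> F1&~F2 -> 1
  row 12 [1100]: F1=0 F2=0 -> F1&~F2 -> 0
  row 13 [1101]: F1=0 F2=0 -> F1&~F2 -> 0
  row 14 [1110]: F1=1 F2=0 -> F1&~F2 -> 1
  row 15 [1111]: F1=1 F2=0 -> F1&~F2 -> 1
Full result column, 4 rows per line (u,v fixed per line; w,z runs 00..11 left to right):
  rows 0-3 [u,v=00]: 0000  = hex 0
  rows 4-7 [u,v=01]: 0000  = hex 0
  rows 8-11 [u,v=10]: 0011  = hex 3
  rows 12-15 [u,v=11]: 0011  = hex 3
Counterexample vector (row 0 .. row 15) = 0000000000110011
Output column grouped in 4s = 0000 0000 0011 0011 = 0x0033
Convert to decimal digit by digit (value = value*16 + digit):
  0 -> 0
  0*16 + 0 = 0
  0*16 + 3 = 3
  3*16 + 3 = 51
Decimal = 51

51


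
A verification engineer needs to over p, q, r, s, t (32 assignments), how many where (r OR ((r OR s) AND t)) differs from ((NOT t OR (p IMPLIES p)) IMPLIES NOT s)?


F1 = (r OR ((r OR s) AND t))
F2 = ((NOT t OR (p IMPLIES p)) IMPLIES NOT s)
Evaluate both on each of 32 rows (bits = p,q,r,s,t):
  row 0 [00000]: F1=0 F2=1 (differ) -> 1
  row 1 [00001]: F1=0 F2=1 (differ) -> 1
  row 2 [00010]: F1=0 F2=0 -> 0
  row 3 [00011]: F1=1 F2=0 (differ) -> 1
  row 4 [00100]: F1=1 F2=1 -> 0
  row 5 [00101]: F1=1 F2=1 -> 0
  row 6 [00110]: F1=1 F2=0 (differ) -> 1
  row 7 [00111]: F1=1 F2=0 (differ) -> 1
  row 8 [01000]: F1=0 F2=1 (differ) -> 1
  row 9 [01001]: F1=0 F2=1 (differ) -> 1
  row 10 [01010]: F1=0 F2=0 -> 0
  row 11 [01011]: F1=1 F2=0 (differ) -> 1
  row 12 [01100]: F1=1 F2=1 -> 0
  row 13 [01101]: F1=1 F2=1 -> 0
  row 14 [01110]: F1=1 F2=0 (differ) -> 1
  row 15 [01111]: F1=1 F2=0 (differ) -> 1
  row 16 [10000]: F1=0 F2=1 (differ) -> 1
  row 17 [10001]: F1=0 F2=1 (differ) -> 1
  row 18 [10010]: F1=0 F2=0 -> 0
  row 19 [10011]: F1=1 F2=0 (differ) -> 1
  row 20 [10100]: F1=1 F2=1 -> 0
  row 21 [10101]: F1=1 F2=1 -> 0
  row 22 [10110]: F1=1 F2=0 (differ) -> 1
  row 23 [10111]: F1=1 F2=0 (differ) -> 1
  row 24 [11000]: F1=0 F2=1 (differ) -> 1
  row 25 [11001]: F1=0 F2=1 (differ) -> 1
  row 26 [11010]: F1=0 F2=0 -> 0
  row 27 [11011]: F1=1 F2=0 (differ) -> 1
  row 28 [11100]: F1=1 F2=1 -> 0
  row 29 [11101]: F1=1 F2=1 -> 0
  row 30 [11110]: F1=1 F2=0 (differ) -> 1
  row 31 [11111]: F1=1 F2=0 (differ) -> 1
Full result column, 8 rows per line (p,q fixed per line; r,s,t runs 000..111 left to right):
  rows 0-7 [p,q=00]: 11010011  (ones: 5)
  rows 8-15 [p,q=01]: 11010011  (ones: 5)
  rows 16-23 [p,q=10]: 11010011  (ones: 5)
  rows 24-31 [p,q=11]: 11010011  (ones: 5)
Disagreements = 5+5+5+5 = 20

20


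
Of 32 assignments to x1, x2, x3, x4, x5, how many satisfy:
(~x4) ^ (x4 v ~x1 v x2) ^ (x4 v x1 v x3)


CNF with 3 clauses over 5 vars (32 assignments).
An assignment satisfies CNF iff every clause has >=1 true literal.
Check each row (bits = x1,x2,x3,x4,x5; clause T/F shown):
  row 0 [00000]: clauses=TTF -> 0
  row 1 [00001]: clauses=TTF -> 0
  row 2 [00010]: clauses=FTT -> 0
  row 3 [00011]: clauses=FTT -> 0
  row 4 [00100]: clauses=TTT -> 1
  row 5 [00101]: clauses=TTT -> 1
  row 6 [00110]: clauses=FTT -> 0
  row 7 [00111]: clauses=FTT -> 0
  row 8 [01000]: clauses=TTF -> 0
  row 9 [01001]: clauses=TTF -> 0
  row 10 [01010]: clauses=FTT -> 0
  row 11 [01011]: clauses=FTT -> 0
  row 12 [01100]: clauses=TTT -> 1
  row 13 [01101]: clauses=TTT -> 1
  row 14 [01110]: clauses=FTT -> 0
  row 15 [01111]: clauses=FTT -> 0
  row 16 [10000]: clauses=TFT -> 0
  row 17 [10001]: clauses=TFT -> 0
  row 18 [10010]: clauses=FTT -> 0
  row 19 [10011]: clauses=FTT -> 0
  row 20 [10100]: clauses=TFT -> 0
  row 21 [10101]: clauses=TFT -> 0
  row 22 [10110]: clauses=FTT -> 0
  row 23 [10111]: clauses=FTT -> 0
  row 24 [11000]: clauses=TTT -> 1
  row 25 [11001]: clauses=TTT -> 1
  row 26 [11010]: clauses=FTT -> 0
  row 27 [11011]: clauses=FTT -> 0
  row 28 [11100]: clauses=TTT -> 1
  row 29 [11101]: clauses=TTT -> 1
  row 30 [11110]: clauses=FTT -> 0
  row 31 [11111]: clauses=FTT -> 0
Full result column, 8 rows per line (x1,x2 fixed per line; x3,x4,x5 runs 000..111 left to right):
  rows 0-7 [x1,x2=00]: 00001100  (ones: 2)
  rows 8-15 [x1,x2=01]: 00001100  (ones: 2)
  rows 16-23 [x1,x2=10]: 00000000  (ones: 0)
  rows 24-31 [x1,x2=11]: 11001100  (ones: 4)
Satisfying assignments = 2+2+0+4 = 8

8


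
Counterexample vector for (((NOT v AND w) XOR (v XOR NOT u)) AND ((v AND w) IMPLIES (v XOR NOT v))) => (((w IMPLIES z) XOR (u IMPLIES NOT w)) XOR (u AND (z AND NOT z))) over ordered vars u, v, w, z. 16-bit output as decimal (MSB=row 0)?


F1 = (((NOT v AND w) XOR (v XOR NOT u)) AND ((v AND w) IMPLIES (v XOR NOT v)))
F2 = (((w IMPLIES z) XOR (u IMPLIES NOT w)) XOR (u AND (z AND NOT z)))
Counterexample to F1=>F2 is where F1=1 and F2=0.
Evaluate each row (bits = u,v,w,z, MSB first):
  row 0 [0000]: F1=1 F2=0 -> F1&~F2 -> 1
  row 1 [0001]: F1=1 F2=0 -> F1&~F2 -> 1
  row 2 [0010]: F1=0 F2=1 -> F1&~F2 -> 0
  row 3 [0011]: F1=0 F2=0 -> F1&~F2 -> 0
  row 4 [0100]: F1=0 F2=0 -> F1&~F2 -> 0
  row 5 [0101]: F1=0 F2=0 -> F1&~F2 -> 0
  row 6 [0110]: F1=0 F2=1 -> F1&~F2 -> 0
  row 7 [0111]: F1=0 F2=0 -> F1&~F2 -> 0
  row 8 [1000]: F1=0 F2=0 -> F1&~F2 -> 0
  row 9 [1001]: F1=0 F2=0 -> F1&~F2 -> 0
  row 10 [1010]: F1=1 F2=0 -> F1&~F2 -> 1
  row 11 [1011]: F1=1 F2=1 -> F1&~F2 -> 0
  row 12 [1100]: F1=1 F2=0 -> F1&~F2 -> 1
  row 13 [1101]: F1=1 F2=0 -> F1&~F2 -> 1
  row 14 [1110]: F1=1 F2=0 -> F1&~F2 -> 1
  row 15 [1111]: F1=1 F2=1 -> F1&~F2 -> 0
Full result column, 4 rows per line (u,v fixed per line; w,z runs 00..11 left to right):
  rows 0-3 [u,v=00]: 1100  = hex C
  rows 4-7 [u,v=01]: 0000  = hex 0
  rows 8-11 [u,v=10]: 0010  = hex 2
  rows 12-15 [u,v=11]: 1110  = hex E
Counterexample vector (row 0 .. row 15) = 1100000000101110
Output column grouped in 4s = 1100 0000 0010 1110 = 0xC02E
Convert to decimal digit by digit (value = value*16 + digit):
  C -> 12
  12*16 + 0 = 192
  192*16 + 2 = 3074
  3074*16 + 14 (E) = 49198
Decimal = 49198

49198


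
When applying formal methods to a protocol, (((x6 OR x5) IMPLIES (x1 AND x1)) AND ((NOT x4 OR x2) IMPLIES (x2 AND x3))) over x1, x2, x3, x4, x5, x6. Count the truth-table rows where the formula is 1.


Formula: (((x6 OR x5) IMPLIES (x1 AND x1)) AND ((NOT x4 OR x2) IMPLIES (x2 AND x3))) over 6 vars (64 rows)
Evaluate each row (x1, x2, x3, x4, x5, x6 as bits, MSB first):
  row 0 [000000]: (((0 OR 0) IMPLIES (0 AND 0)) AND ((NOT 0 OR 0) IMPLIES (0 AND 0))) -> 0
  row 1 [000001]: (((1 OR 0) IMPLIES (0 AND 0)) AND ((NOT 0 OR 0) IMPLIES (0 AND 0))) -> 0
  row 2 [000010]: (((0 OR 1) IMPLIES (0 AND 0)) AND ((NOT 0 OR 0) IMPLIES (0 AND 0))) -> 0
  row 3 [000011]: (((1 OR 1) IMPLIES (0 AND 0)) AND ((NOT 0 OR 0) IMPLIES (0 AND 0))) -> 0
  row 4 [000100]: (((0 OR 0) IMPLIES (0 AND 0)) AND ((NOT 1 OR 0) IMPLIES (0 AND 0))) -> 1
  (every remaining row is evaluated the same way; all 64 results are listed next)
Full result column, 8 rows per line (x1,x2,x3 fixed per line; x4,x5,x6 runs 000..111 left to right):
  rows 0-7 [x1,x2,x3=000]: 00001000  (ones: 1)
  rows 8-15 [x1,x2,x3=001]: 00001000  (ones: 1)
  rows 16-23 [x1,x2,x3=010]: 00000000  (ones: 0)
  rows 24-31 [x1,x2,x3=011]: 10001000  (ones: 2)
  rows 32-39 [x1,x2,x3=100]: 00001111  (ones: 4)
  rows 40-47 [x1,x2,x3=101]: 00001111  (ones: 4)
  rows 48-55 [x1,x2,x3=110]: 00000000  (ones: 0)
  rows 56-63 [x1,x2,x3=111]: 11111111  (ones: 8)
Count of 1-rows = 1+1+0+2+4+4+0+8 = 20

20


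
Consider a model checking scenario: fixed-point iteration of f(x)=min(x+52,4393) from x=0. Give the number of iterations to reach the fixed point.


Step 1: x=0, cap=4393, increment=52
Step 2: x grows by 52 each step until capped at 4393; fixed point is x=4393
Step 3: iterations = ceil(4393/52) = 85

85
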